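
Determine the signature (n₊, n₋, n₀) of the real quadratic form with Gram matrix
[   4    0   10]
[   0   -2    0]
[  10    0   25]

step 0: pivot 4 → sign +
step 1: pivot -2 → sign −
step 2: row/col 2 already zero → sign 0
signature = (1, 1, 1)

Answer: (1, 1, 1)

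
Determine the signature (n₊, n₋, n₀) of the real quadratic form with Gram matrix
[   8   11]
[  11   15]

Answer: (1, 1, 0)

Derivation:
step 0: pivot 8 → sign +
step 1: pivot -1/8 → sign −
signature = (1, 1, 0)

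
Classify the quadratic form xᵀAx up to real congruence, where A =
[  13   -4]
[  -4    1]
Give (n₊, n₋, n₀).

Answer: (1, 1, 0)

Derivation:
step 0: pivot 13 → sign +
step 1: pivot -3/13 → sign −
signature = (1, 1, 0)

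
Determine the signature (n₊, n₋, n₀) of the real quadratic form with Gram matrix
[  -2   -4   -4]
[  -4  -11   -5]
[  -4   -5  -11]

step 0: pivot -2 → sign −
step 1: pivot -3 → sign −
step 2: row/col 2 already zero → sign 0
signature = (0, 2, 1)

Answer: (0, 2, 1)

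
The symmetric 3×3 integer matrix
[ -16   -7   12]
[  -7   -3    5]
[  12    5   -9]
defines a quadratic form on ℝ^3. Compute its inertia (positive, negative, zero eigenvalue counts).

step 0: pivot -16 → sign −
step 1: pivot 1/16 → sign +
step 2: pivot -1 → sign −
signature = (1, 2, 0)

Answer: (1, 2, 0)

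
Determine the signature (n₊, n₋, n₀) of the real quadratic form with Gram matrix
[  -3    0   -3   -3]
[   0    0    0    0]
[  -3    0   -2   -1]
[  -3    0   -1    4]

step 0: pivot -3 → sign −
step 1: pivot 1 → sign +
step 2: pivot 3 → sign +
step 3: row/col 3 already zero → sign 0
signature = (2, 1, 1)

Answer: (2, 1, 1)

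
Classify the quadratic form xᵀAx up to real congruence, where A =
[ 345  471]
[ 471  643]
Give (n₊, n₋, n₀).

Answer: (1, 1, 0)

Derivation:
step 0: pivot 345 → sign +
step 1: pivot -2/115 → sign −
signature = (1, 1, 0)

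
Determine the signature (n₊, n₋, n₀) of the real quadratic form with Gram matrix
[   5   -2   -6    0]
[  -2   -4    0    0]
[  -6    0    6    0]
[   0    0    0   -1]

step 0: pivot 5 → sign +
step 1: pivot -24/5 → sign −
step 2: pivot -1 → sign −
step 3: row/col 3 already zero → sign 0
signature = (1, 2, 1)

Answer: (1, 2, 1)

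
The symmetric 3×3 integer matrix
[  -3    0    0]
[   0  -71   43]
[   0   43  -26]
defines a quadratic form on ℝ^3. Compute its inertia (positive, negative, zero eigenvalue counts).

Answer: (1, 2, 0)

Derivation:
step 0: pivot -3 → sign −
step 1: pivot -71 → sign −
step 2: pivot 3/71 → sign +
signature = (1, 2, 0)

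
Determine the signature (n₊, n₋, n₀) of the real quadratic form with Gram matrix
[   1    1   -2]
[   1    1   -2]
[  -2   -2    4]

Answer: (1, 0, 2)

Derivation:
step 0: pivot 1 → sign +
step 1: row/col 1 already zero → sign 0
step 2: row/col 2 already zero → sign 0
signature = (1, 0, 2)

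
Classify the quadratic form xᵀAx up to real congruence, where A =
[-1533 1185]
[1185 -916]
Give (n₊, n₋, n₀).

step 0: pivot -1533 → sign −
step 1: pivot -1/511 → sign −
signature = (0, 2, 0)

Answer: (0, 2, 0)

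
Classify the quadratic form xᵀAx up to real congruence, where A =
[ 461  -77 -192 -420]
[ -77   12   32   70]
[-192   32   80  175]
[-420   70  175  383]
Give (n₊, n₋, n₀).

step 0: pivot 461 → sign +
step 1: pivot -397/461 → sign −
step 2: pivot 16/397 → sign +
step 3: pivot 3/16 → sign +
signature = (3, 1, 0)

Answer: (3, 1, 0)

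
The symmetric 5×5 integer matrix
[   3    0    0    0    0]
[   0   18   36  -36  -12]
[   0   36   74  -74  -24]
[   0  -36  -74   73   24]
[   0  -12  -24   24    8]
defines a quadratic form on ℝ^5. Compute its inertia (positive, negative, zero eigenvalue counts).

step 0: pivot 3 → sign +
step 1: pivot 18 → sign +
step 2: pivot 2 → sign +
step 3: pivot -1 → sign −
step 4: row/col 4 already zero → sign 0
signature = (3, 1, 1)

Answer: (3, 1, 1)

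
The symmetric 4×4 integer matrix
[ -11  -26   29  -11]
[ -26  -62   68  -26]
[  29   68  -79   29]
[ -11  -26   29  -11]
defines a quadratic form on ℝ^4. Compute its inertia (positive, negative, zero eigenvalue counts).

step 0: pivot -11 → sign −
step 1: pivot -6/11 → sign −
step 2: pivot -2 → sign −
step 3: row/col 3 already zero → sign 0
signature = (0, 3, 1)

Answer: (0, 3, 1)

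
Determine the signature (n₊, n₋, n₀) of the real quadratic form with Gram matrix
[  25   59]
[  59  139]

step 0: pivot 25 → sign +
step 1: pivot -6/25 → sign −
signature = (1, 1, 0)

Answer: (1, 1, 0)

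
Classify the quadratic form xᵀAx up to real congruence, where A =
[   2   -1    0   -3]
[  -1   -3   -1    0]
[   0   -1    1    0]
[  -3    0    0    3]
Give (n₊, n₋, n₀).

step 0: pivot 2 → sign +
step 1: pivot -7/2 → sign −
step 2: pivot 9/7 → sign +
step 3: pivot -1 → sign −
signature = (2, 2, 0)

Answer: (2, 2, 0)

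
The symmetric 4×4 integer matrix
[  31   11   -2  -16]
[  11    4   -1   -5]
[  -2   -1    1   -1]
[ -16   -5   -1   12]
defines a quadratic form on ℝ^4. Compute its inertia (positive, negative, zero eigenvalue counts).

Answer: (2, 1, 1)

Derivation:
step 0: pivot 31 → sign +
step 1: pivot 3/31 → sign +
step 2: pivot -1 → sign −
step 3: row/col 3 already zero → sign 0
signature = (2, 1, 1)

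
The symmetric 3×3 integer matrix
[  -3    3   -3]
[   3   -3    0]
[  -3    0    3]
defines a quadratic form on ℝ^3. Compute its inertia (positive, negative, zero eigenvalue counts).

step 0: pivot -3 → sign −
step 1: pivot 6 → sign +
step 2: pivot -3/2 → sign −
signature = (1, 2, 0)

Answer: (1, 2, 0)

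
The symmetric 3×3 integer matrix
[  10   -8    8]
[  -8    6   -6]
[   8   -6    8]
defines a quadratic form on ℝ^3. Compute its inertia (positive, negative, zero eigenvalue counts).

step 0: pivot 10 → sign +
step 1: pivot -2/5 → sign −
step 2: pivot 2 → sign +
signature = (2, 1, 0)

Answer: (2, 1, 0)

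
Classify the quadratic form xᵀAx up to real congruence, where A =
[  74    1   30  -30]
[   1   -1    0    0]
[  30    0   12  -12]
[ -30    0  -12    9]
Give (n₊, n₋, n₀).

step 0: pivot 74 → sign +
step 1: pivot -75/74 → sign −
step 2: pivot -3 → sign −
step 3: row/col 3 already zero → sign 0
signature = (1, 2, 1)

Answer: (1, 2, 1)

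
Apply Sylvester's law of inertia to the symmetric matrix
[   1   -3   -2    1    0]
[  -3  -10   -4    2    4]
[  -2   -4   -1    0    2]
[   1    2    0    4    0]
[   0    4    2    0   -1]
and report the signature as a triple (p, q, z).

Answer: (3, 2, 0)

Derivation:
step 0: pivot 1 → sign +
step 1: pivot -19 → sign −
step 2: pivot 5/19 → sign +
step 3: pivot 14/5 → sign +
step 4: pivot -3/7 → sign −
signature = (3, 2, 0)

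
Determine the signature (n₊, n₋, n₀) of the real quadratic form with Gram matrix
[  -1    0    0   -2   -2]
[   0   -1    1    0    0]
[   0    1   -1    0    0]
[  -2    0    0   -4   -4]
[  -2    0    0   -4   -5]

Answer: (0, 3, 2)

Derivation:
step 0: pivot -1 → sign −
step 1: pivot -1 → sign −
step 2: pivot -1 → sign −
step 3: row/col 3 already zero → sign 0
step 4: row/col 4 already zero → sign 0
signature = (0, 3, 2)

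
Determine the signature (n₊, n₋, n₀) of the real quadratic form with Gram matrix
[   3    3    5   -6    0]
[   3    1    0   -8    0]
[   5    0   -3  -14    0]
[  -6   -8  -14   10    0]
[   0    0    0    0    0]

Answer: (2, 2, 1)

Derivation:
step 0: pivot 3 → sign +
step 1: pivot -2 → sign −
step 2: pivot 7/6 → sign +
step 3: pivot -6/7 → sign −
step 4: row/col 4 already zero → sign 0
signature = (2, 2, 1)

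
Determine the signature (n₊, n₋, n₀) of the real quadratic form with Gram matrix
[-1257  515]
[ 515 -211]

step 0: pivot -1257 → sign −
step 1: pivot -2/1257 → sign −
signature = (0, 2, 0)

Answer: (0, 2, 0)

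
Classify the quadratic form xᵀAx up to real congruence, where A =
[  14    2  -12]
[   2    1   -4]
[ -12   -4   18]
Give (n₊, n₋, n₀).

step 0: pivot 14 → sign +
step 1: pivot 5/7 → sign +
step 2: pivot 2/5 → sign +
signature = (3, 0, 0)

Answer: (3, 0, 0)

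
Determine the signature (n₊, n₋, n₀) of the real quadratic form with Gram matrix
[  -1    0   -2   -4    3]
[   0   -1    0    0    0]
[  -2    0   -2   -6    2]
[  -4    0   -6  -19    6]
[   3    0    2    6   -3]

step 0: pivot -1 → sign −
step 1: pivot -1 → sign −
step 2: pivot 2 → sign +
step 3: pivot -5 → sign −
step 4: pivot -6/5 → sign −
signature = (1, 4, 0)

Answer: (1, 4, 0)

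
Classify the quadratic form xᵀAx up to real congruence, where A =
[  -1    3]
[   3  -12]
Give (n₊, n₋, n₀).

step 0: pivot -1 → sign −
step 1: pivot -3 → sign −
signature = (0, 2, 0)

Answer: (0, 2, 0)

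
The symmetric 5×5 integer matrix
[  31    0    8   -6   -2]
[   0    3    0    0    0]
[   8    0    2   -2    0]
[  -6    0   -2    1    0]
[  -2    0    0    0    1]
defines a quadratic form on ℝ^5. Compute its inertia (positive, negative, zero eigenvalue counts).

step 0: pivot 31 → sign +
step 1: pivot 3 → sign +
step 2: pivot -2/31 → sign −
step 3: pivot 3 → sign +
step 4: pivot -1/3 → sign −
signature = (3, 2, 0)

Answer: (3, 2, 0)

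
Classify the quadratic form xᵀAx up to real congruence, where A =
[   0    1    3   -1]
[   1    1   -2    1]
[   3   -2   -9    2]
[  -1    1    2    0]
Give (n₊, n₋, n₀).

Answer: (2, 1, 1)

Derivation:
step 0: pivot 1 → sign +
step 1: pivot -1 → sign −
step 2: pivot 12 → sign +
step 3: row/col 3 already zero → sign 0
signature = (2, 1, 1)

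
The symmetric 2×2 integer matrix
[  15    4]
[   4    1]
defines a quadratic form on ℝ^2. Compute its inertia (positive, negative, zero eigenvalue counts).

Answer: (1, 1, 0)

Derivation:
step 0: pivot 15 → sign +
step 1: pivot -1/15 → sign −
signature = (1, 1, 0)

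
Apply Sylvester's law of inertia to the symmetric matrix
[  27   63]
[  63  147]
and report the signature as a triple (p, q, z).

step 0: pivot 27 → sign +
step 1: row/col 1 already zero → sign 0
signature = (1, 0, 1)

Answer: (1, 0, 1)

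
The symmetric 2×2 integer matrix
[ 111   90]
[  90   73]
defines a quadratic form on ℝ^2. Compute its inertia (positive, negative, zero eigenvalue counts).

step 0: pivot 111 → sign +
step 1: pivot 1/37 → sign +
signature = (2, 0, 0)

Answer: (2, 0, 0)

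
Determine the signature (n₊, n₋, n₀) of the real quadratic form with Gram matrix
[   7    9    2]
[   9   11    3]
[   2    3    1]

Answer: (2, 1, 0)

Derivation:
step 0: pivot 7 → sign +
step 1: pivot -4/7 → sign −
step 2: pivot 3/4 → sign +
signature = (2, 1, 0)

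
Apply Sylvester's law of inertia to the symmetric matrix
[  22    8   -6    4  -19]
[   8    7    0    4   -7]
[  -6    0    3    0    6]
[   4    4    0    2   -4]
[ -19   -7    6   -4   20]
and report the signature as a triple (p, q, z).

step 0: pivot 22 → sign +
step 1: pivot 45/11 → sign +
step 2: pivot 1/5 → sign +
step 3: pivot -2/3 → sign −
step 4: pivot 1/2 → sign +
signature = (4, 1, 0)

Answer: (4, 1, 0)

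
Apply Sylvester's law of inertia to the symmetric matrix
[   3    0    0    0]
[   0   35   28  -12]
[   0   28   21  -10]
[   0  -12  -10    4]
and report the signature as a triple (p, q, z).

Answer: (2, 1, 1)

Derivation:
step 0: pivot 3 → sign +
step 1: pivot 35 → sign +
step 2: pivot -7/5 → sign −
step 3: row/col 3 already zero → sign 0
signature = (2, 1, 1)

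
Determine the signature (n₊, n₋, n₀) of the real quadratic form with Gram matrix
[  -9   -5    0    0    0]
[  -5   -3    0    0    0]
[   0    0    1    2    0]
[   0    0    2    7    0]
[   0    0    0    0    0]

step 0: pivot -9 → sign −
step 1: pivot -2/9 → sign −
step 2: pivot 1 → sign +
step 3: pivot 3 → sign +
step 4: row/col 4 already zero → sign 0
signature = (2, 2, 1)

Answer: (2, 2, 1)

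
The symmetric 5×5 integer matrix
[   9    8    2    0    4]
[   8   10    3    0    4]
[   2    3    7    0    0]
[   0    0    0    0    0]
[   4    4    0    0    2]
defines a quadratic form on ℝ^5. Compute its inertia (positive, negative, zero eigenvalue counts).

Answer: (3, 1, 1)

Derivation:
step 0: pivot 9 → sign +
step 1: pivot 26/9 → sign +
step 2: pivot 157/26 → sign +
step 3: pivot -6/157 → sign −
step 4: row/col 4 already zero → sign 0
signature = (3, 1, 1)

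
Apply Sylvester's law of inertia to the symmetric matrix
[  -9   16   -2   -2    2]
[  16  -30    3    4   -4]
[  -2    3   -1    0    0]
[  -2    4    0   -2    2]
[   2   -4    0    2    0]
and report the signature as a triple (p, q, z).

step 0: pivot -9 → sign −
step 1: pivot -14/9 → sign −
step 2: pivot -5/14 → sign −
step 3: pivot -6/5 → sign −
step 4: pivot 2 → sign +
signature = (1, 4, 0)

Answer: (1, 4, 0)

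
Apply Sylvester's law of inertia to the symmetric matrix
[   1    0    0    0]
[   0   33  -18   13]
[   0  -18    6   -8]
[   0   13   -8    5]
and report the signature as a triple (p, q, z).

Answer: (3, 1, 0)

Derivation:
step 0: pivot 1 → sign +
step 1: pivot 33 → sign +
step 2: pivot -42/11 → sign −
step 3: pivot 2/21 → sign +
signature = (3, 1, 0)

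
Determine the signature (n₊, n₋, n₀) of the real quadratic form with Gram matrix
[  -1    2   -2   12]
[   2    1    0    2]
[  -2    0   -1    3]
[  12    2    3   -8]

step 0: pivot -1 → sign −
step 1: pivot 5 → sign +
step 2: pivot -1/5 → sign −
step 3: pivot 1 → sign +
signature = (2, 2, 0)

Answer: (2, 2, 0)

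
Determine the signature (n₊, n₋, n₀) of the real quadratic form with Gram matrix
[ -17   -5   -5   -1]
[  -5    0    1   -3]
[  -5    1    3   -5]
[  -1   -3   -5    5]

Answer: (2, 1, 1)

Derivation:
step 0: pivot -17 → sign −
step 1: pivot 25/17 → sign +
step 2: pivot 8/25 → sign +
step 3: row/col 3 already zero → sign 0
signature = (2, 1, 1)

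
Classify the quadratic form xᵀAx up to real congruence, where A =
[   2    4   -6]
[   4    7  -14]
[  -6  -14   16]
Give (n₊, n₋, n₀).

step 0: pivot 2 → sign +
step 1: pivot -1 → sign −
step 2: pivot 2 → sign +
signature = (2, 1, 0)

Answer: (2, 1, 0)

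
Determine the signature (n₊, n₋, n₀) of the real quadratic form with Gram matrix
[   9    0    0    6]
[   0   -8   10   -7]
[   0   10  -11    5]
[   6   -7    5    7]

step 0: pivot 9 → sign +
step 1: pivot -8 → sign −
step 2: pivot 3/2 → sign +
step 3: pivot -1/4 → sign −
signature = (2, 2, 0)

Answer: (2, 2, 0)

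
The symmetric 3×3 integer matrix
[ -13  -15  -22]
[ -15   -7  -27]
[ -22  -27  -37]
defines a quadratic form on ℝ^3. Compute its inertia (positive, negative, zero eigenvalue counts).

step 0: pivot -13 → sign −
step 1: pivot 134/13 → sign +
step 2: pivot -3/134 → sign −
signature = (1, 2, 0)

Answer: (1, 2, 0)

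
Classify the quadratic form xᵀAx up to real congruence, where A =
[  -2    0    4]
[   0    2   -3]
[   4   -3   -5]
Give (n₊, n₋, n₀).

step 0: pivot -2 → sign −
step 1: pivot 2 → sign +
step 2: pivot -3/2 → sign −
signature = (1, 2, 0)

Answer: (1, 2, 0)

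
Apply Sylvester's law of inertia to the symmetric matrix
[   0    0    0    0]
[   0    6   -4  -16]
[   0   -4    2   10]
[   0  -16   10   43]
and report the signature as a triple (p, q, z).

step 0: pivot 6 → sign +
step 1: pivot -2/3 → sign −
step 2: pivot 1 → sign +
step 3: row/col 3 already zero → sign 0
signature = (2, 1, 1)

Answer: (2, 1, 1)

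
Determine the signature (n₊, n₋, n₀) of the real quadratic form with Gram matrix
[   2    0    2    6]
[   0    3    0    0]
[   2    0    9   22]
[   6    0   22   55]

Answer: (4, 0, 0)

Derivation:
step 0: pivot 2 → sign +
step 1: pivot 3 → sign +
step 2: pivot 7 → sign +
step 3: pivot 3/7 → sign +
signature = (4, 0, 0)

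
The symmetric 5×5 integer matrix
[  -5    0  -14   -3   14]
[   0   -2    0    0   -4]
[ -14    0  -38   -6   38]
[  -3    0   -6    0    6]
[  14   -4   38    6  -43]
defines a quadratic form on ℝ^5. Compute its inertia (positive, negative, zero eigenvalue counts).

step 0: pivot -5 → sign −
step 1: pivot -2 → sign −
step 2: pivot 6/5 → sign +
step 3: pivot -3 → sign −
step 4: pivot 3 → sign +
signature = (2, 3, 0)

Answer: (2, 3, 0)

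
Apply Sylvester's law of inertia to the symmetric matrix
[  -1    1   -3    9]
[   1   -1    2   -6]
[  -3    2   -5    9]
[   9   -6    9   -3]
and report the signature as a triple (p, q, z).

step 0: pivot -1 → sign −
step 1: pivot 4 → sign +
step 2: pivot -1/4 → sign −
step 3: pivot 6 → sign +
signature = (2, 2, 0)

Answer: (2, 2, 0)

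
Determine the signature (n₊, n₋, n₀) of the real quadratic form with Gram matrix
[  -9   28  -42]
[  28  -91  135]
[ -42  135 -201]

step 0: pivot -9 → sign −
step 1: pivot -35/9 → sign −
step 2: pivot -6/35 → sign −
signature = (0, 3, 0)

Answer: (0, 3, 0)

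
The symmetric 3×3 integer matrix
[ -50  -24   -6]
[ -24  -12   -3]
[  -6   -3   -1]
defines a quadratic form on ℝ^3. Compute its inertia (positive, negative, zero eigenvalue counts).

Answer: (0, 3, 0)

Derivation:
step 0: pivot -50 → sign −
step 1: pivot -12/25 → sign −
step 2: pivot -1/4 → sign −
signature = (0, 3, 0)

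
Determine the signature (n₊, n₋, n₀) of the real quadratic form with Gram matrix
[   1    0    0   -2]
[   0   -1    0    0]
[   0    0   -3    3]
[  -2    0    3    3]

Answer: (2, 2, 0)

Derivation:
step 0: pivot 1 → sign +
step 1: pivot -1 → sign −
step 2: pivot -3 → sign −
step 3: pivot 2 → sign +
signature = (2, 2, 0)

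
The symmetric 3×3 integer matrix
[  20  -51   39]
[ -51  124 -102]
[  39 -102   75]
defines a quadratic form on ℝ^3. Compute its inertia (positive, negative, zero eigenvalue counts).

step 0: pivot 20 → sign +
step 1: pivot -121/20 → sign −
step 2: pivot 3/121 → sign +
signature = (2, 1, 0)

Answer: (2, 1, 0)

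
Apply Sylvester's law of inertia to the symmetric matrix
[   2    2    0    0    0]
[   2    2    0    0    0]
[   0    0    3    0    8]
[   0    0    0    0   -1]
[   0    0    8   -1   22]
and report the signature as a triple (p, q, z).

step 0: pivot 2 → sign +
step 1: pivot 3 → sign +
step 2: pivot 2/3 → sign +
step 3: pivot -3/2 → sign −
step 4: row/col 4 already zero → sign 0
signature = (3, 1, 1)

Answer: (3, 1, 1)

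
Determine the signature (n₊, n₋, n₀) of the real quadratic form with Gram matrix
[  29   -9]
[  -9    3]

step 0: pivot 29 → sign +
step 1: pivot 6/29 → sign +
signature = (2, 0, 0)

Answer: (2, 0, 0)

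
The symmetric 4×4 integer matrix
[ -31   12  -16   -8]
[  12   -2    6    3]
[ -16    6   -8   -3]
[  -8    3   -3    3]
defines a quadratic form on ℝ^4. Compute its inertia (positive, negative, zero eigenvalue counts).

Answer: (2, 2, 0)

Derivation:
step 0: pivot -31 → sign −
step 1: pivot 82/31 → sign +
step 2: pivot 10/41 → sign +
step 3: pivot -1/10 → sign −
signature = (2, 2, 0)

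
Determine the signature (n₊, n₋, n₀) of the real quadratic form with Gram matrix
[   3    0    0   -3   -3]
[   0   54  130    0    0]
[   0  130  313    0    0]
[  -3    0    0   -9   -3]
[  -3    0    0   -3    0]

step 0: pivot 3 → sign +
step 1: pivot 54 → sign +
step 2: pivot 1/27 → sign +
step 3: pivot -12 → sign −
step 4: row/col 4 already zero → sign 0
signature = (3, 1, 1)

Answer: (3, 1, 1)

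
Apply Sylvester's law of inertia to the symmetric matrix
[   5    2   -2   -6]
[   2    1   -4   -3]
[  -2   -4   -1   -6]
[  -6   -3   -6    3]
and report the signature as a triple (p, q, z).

step 0: pivot 5 → sign +
step 1: pivot 1/5 → sign +
step 2: pivot -53 → sign −
step 3: pivot 6/53 → sign +
signature = (3, 1, 0)

Answer: (3, 1, 0)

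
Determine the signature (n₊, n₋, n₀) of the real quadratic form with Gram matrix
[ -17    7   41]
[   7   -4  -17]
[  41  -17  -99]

step 0: pivot -17 → sign −
step 1: pivot -19/17 → sign −
step 2: pivot -2/19 → sign −
signature = (0, 3, 0)

Answer: (0, 3, 0)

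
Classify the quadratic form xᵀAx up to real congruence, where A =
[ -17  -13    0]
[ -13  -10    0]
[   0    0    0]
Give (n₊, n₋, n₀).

step 0: pivot -17 → sign −
step 1: pivot -1/17 → sign −
step 2: row/col 2 already zero → sign 0
signature = (0, 2, 1)

Answer: (0, 2, 1)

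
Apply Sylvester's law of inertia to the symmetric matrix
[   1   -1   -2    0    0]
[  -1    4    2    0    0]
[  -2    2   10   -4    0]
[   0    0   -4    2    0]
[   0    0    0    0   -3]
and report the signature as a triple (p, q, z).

step 0: pivot 1 → sign +
step 1: pivot 3 → sign +
step 2: pivot 6 → sign +
step 3: pivot -2/3 → sign −
step 4: pivot -3 → sign −
signature = (3, 2, 0)

Answer: (3, 2, 0)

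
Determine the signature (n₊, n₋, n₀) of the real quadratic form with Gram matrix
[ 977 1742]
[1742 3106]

Answer: (1, 1, 0)

Derivation:
step 0: pivot 977 → sign +
step 1: pivot -2/977 → sign −
signature = (1, 1, 0)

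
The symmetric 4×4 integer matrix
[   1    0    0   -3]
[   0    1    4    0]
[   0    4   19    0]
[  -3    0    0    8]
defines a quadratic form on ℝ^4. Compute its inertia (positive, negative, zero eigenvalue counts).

step 0: pivot 1 → sign +
step 1: pivot 1 → sign +
step 2: pivot 3 → sign +
step 3: pivot -1 → sign −
signature = (3, 1, 0)

Answer: (3, 1, 0)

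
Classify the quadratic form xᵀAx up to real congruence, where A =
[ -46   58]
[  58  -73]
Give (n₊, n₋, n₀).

step 0: pivot -46 → sign −
step 1: pivot 3/23 → sign +
signature = (1, 1, 0)

Answer: (1, 1, 0)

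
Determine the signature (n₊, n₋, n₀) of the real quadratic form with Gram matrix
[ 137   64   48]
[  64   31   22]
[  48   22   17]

step 0: pivot 137 → sign +
step 1: pivot 151/137 → sign +
step 2: pivot 3/151 → sign +
signature = (3, 0, 0)

Answer: (3, 0, 0)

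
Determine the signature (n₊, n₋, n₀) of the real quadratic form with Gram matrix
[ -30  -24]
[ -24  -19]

Answer: (1, 1, 0)

Derivation:
step 0: pivot -30 → sign −
step 1: pivot 1/5 → sign +
signature = (1, 1, 0)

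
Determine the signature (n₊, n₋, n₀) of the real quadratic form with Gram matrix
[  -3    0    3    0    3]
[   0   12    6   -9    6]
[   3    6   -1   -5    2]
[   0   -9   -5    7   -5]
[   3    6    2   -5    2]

Answer: (3, 2, 0)

Derivation:
step 0: pivot -3 → sign −
step 1: pivot 12 → sign +
step 2: pivot -1 → sign −
step 3: pivot 1/2 → sign +
step 4: pivot 3/2 → sign +
signature = (3, 2, 0)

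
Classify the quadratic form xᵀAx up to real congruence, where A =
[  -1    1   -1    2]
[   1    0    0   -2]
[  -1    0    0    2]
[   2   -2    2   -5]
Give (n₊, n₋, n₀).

Answer: (1, 2, 1)

Derivation:
step 0: pivot -1 → sign −
step 1: pivot 1 → sign +
step 2: pivot -1 → sign −
step 3: row/col 3 already zero → sign 0
signature = (1, 2, 1)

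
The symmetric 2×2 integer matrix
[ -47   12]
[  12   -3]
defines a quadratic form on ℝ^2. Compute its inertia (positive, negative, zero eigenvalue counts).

step 0: pivot -47 → sign −
step 1: pivot 3/47 → sign +
signature = (1, 1, 0)

Answer: (1, 1, 0)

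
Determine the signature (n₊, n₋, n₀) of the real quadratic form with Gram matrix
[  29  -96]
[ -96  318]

step 0: pivot 29 → sign +
step 1: pivot 6/29 → sign +
signature = (2, 0, 0)

Answer: (2, 0, 0)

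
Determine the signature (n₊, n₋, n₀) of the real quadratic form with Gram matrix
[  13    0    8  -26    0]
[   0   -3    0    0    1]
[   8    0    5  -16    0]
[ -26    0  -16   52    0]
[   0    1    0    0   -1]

step 0: pivot 13 → sign +
step 1: pivot -3 → sign −
step 2: pivot 1/13 → sign +
step 3: pivot -2/3 → sign −
step 4: row/col 4 already zero → sign 0
signature = (2, 2, 1)

Answer: (2, 2, 1)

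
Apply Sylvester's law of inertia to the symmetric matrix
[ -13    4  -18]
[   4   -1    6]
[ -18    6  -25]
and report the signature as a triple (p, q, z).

step 0: pivot -13 → sign −
step 1: pivot 3/13 → sign +
step 2: pivot -1 → sign −
signature = (1, 2, 0)

Answer: (1, 2, 0)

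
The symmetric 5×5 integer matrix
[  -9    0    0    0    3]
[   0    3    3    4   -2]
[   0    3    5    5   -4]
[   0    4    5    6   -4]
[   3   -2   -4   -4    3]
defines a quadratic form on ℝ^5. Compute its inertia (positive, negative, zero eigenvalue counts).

step 0: pivot -9 → sign −
step 1: pivot 3 → sign +
step 2: pivot 2 → sign +
step 3: pivot 1/6 → sign +
step 4: row/col 4 already zero → sign 0
signature = (3, 1, 1)

Answer: (3, 1, 1)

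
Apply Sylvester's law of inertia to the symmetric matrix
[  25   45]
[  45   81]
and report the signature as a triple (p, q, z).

step 0: pivot 25 → sign +
step 1: row/col 1 already zero → sign 0
signature = (1, 0, 1)

Answer: (1, 0, 1)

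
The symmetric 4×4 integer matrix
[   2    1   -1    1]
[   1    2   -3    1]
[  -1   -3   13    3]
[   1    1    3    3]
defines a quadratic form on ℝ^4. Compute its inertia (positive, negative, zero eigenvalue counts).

Answer: (4, 0, 0)

Derivation:
step 0: pivot 2 → sign +
step 1: pivot 3/2 → sign +
step 2: pivot 25/3 → sign +
step 3: pivot 2/25 → sign +
signature = (4, 0, 0)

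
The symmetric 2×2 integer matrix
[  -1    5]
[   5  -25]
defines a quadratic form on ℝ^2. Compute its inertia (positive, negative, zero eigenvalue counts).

step 0: pivot -1 → sign −
step 1: row/col 1 already zero → sign 0
signature = (0, 1, 1)

Answer: (0, 1, 1)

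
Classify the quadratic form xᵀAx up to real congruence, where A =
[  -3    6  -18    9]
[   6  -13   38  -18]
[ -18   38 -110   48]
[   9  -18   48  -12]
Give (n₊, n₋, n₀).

Answer: (1, 3, 0)

Derivation:
step 0: pivot -3 → sign −
step 1: pivot -1 → sign −
step 2: pivot 2 → sign +
step 3: pivot -3 → sign −
signature = (1, 3, 0)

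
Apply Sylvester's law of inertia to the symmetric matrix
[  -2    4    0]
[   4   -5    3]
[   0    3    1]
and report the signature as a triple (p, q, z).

Answer: (1, 2, 0)

Derivation:
step 0: pivot -2 → sign −
step 1: pivot 3 → sign +
step 2: pivot -2 → sign −
signature = (1, 2, 0)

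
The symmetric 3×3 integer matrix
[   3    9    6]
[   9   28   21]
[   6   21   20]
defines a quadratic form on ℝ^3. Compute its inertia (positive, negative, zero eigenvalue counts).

step 0: pivot 3 → sign +
step 1: pivot 1 → sign +
step 2: pivot -1 → sign −
signature = (2, 1, 0)

Answer: (2, 1, 0)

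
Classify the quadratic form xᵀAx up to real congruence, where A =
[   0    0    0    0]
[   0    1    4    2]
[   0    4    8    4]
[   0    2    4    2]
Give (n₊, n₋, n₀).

Answer: (1, 1, 2)

Derivation:
step 0: pivot 1 → sign +
step 1: pivot -8 → sign −
step 2: row/col 2 already zero → sign 0
step 3: row/col 3 already zero → sign 0
signature = (1, 1, 2)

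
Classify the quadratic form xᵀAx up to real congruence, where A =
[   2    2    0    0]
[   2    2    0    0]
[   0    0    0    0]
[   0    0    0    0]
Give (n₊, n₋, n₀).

step 0: pivot 2 → sign +
step 1: row/col 1 already zero → sign 0
step 2: row/col 2 already zero → sign 0
step 3: row/col 3 already zero → sign 0
signature = (1, 0, 3)

Answer: (1, 0, 3)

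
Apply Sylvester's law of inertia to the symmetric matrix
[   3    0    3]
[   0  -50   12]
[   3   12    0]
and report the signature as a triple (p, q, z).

step 0: pivot 3 → sign +
step 1: pivot -50 → sign −
step 2: pivot -3/25 → sign −
signature = (1, 2, 0)

Answer: (1, 2, 0)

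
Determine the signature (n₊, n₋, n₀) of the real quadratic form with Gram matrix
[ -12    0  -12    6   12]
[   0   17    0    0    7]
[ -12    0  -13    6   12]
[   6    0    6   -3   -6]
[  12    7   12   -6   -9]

step 0: pivot -12 → sign −
step 1: pivot 17 → sign +
step 2: pivot -1 → sign −
step 3: pivot 2/17 → sign +
step 4: row/col 4 already zero → sign 0
signature = (2, 2, 1)

Answer: (2, 2, 1)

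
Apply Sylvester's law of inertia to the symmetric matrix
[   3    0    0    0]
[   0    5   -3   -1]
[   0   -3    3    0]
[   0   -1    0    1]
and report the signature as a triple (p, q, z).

step 0: pivot 3 → sign +
step 1: pivot 5 → sign +
step 2: pivot 6/5 → sign +
step 3: pivot 1/2 → sign +
signature = (4, 0, 0)

Answer: (4, 0, 0)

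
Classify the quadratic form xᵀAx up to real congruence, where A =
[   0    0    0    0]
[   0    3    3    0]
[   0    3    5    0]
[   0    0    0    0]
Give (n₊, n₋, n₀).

step 0: pivot 3 → sign +
step 1: pivot 2 → sign +
step 2: row/col 2 already zero → sign 0
step 3: row/col 3 already zero → sign 0
signature = (2, 0, 2)

Answer: (2, 0, 2)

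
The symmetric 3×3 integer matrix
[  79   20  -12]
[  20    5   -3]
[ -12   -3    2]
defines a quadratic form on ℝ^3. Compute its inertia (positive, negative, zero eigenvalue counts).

step 0: pivot 79 → sign +
step 1: pivot -5/79 → sign −
step 2: pivot 1/5 → sign +
signature = (2, 1, 0)

Answer: (2, 1, 0)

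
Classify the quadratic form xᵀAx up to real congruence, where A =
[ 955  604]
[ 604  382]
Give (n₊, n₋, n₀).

step 0: pivot 955 → sign +
step 1: pivot -6/955 → sign −
signature = (1, 1, 0)

Answer: (1, 1, 0)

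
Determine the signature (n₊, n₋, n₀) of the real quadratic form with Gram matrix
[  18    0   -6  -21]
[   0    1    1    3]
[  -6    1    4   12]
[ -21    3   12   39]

Answer: (4, 0, 0)

Derivation:
step 0: pivot 18 → sign +
step 1: pivot 1 → sign +
step 2: pivot 1 → sign +
step 3: pivot 3/2 → sign +
signature = (4, 0, 0)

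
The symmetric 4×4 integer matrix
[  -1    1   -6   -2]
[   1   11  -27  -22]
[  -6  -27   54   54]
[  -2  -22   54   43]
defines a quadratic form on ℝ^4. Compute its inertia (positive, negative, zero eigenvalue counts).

step 0: pivot -1 → sign −
step 1: pivot 12 → sign +
step 2: pivot -3/4 → sign −
step 3: pivot -1 → sign −
signature = (1, 3, 0)

Answer: (1, 3, 0)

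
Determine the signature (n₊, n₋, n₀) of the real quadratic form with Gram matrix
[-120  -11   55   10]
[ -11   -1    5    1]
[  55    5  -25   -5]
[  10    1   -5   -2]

step 0: pivot -120 → sign −
step 1: pivot 1/120 → sign +
step 2: pivot -2 → sign −
step 3: row/col 3 already zero → sign 0
signature = (1, 2, 1)

Answer: (1, 2, 1)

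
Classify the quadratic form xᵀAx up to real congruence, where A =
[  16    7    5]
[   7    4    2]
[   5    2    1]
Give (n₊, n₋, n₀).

Answer: (2, 1, 0)

Derivation:
step 0: pivot 16 → sign +
step 1: pivot 15/16 → sign +
step 2: pivot -3/5 → sign −
signature = (2, 1, 0)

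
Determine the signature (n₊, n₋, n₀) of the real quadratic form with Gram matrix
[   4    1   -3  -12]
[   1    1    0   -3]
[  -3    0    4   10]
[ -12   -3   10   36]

step 0: pivot 4 → sign +
step 1: pivot 3/4 → sign +
step 2: pivot 1 → sign +
step 3: pivot -1 → sign −
signature = (3, 1, 0)

Answer: (3, 1, 0)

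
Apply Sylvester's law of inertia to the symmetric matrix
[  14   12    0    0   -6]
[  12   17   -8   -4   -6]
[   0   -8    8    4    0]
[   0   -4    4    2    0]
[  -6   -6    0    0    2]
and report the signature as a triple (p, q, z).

step 0: pivot 14 → sign +
step 1: pivot 47/7 → sign +
step 2: pivot -72/47 → sign −
step 3: row/col 3 already zero → sign 0
step 4: row/col 4 already zero → sign 0
signature = (2, 1, 2)

Answer: (2, 1, 2)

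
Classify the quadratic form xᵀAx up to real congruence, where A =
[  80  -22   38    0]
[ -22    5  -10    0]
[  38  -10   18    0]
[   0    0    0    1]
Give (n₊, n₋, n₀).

Answer: (3, 1, 0)

Derivation:
step 0: pivot 80 → sign +
step 1: pivot -21/20 → sign −
step 2: pivot 1/7 → sign +
step 3: pivot 1 → sign +
signature = (3, 1, 0)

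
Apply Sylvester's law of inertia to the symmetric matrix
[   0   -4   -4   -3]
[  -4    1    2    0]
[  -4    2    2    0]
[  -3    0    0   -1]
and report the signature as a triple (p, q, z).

Answer: (2, 2, 0)

Derivation:
step 0: pivot 1 → sign +
step 1: pivot -16 → sign −
step 2: pivot -1 → sign −
step 3: pivot 1/8 → sign +
signature = (2, 2, 0)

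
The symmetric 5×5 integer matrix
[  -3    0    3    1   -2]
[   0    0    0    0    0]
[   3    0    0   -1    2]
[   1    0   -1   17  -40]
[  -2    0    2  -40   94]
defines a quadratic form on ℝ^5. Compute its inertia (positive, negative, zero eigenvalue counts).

step 0: pivot -3 → sign −
step 1: pivot 3 → sign +
step 2: pivot 52/3 → sign +
step 3: pivot -1/13 → sign −
step 4: row/col 4 already zero → sign 0
signature = (2, 2, 1)

Answer: (2, 2, 1)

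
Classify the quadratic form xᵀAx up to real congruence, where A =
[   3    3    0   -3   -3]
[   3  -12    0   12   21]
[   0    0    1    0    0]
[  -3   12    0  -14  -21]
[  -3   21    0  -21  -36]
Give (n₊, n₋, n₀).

step 0: pivot 3 → sign +
step 1: pivot -15 → sign −
step 2: pivot 1 → sign +
step 3: pivot -2 → sign −
step 4: pivot -3/5 → sign −
signature = (2, 3, 0)

Answer: (2, 3, 0)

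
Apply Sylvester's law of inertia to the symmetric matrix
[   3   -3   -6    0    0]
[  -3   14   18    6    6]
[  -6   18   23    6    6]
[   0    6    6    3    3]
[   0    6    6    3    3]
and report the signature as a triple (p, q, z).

step 0: pivot 3 → sign +
step 1: pivot 11 → sign +
step 2: pivot -23/11 → sign −
step 3: pivot -3/23 → sign −
step 4: row/col 4 already zero → sign 0
signature = (2, 2, 1)

Answer: (2, 2, 1)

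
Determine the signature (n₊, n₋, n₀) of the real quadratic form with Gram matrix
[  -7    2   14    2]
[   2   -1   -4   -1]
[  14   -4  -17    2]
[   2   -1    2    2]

Answer: (1, 3, 0)

Derivation:
step 0: pivot -7 → sign −
step 1: pivot -3/7 → sign −
step 2: pivot 11 → sign +
step 3: pivot -3/11 → sign −
signature = (1, 3, 0)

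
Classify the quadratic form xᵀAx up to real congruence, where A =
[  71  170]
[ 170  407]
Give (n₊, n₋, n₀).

Answer: (1, 1, 0)

Derivation:
step 0: pivot 71 → sign +
step 1: pivot -3/71 → sign −
signature = (1, 1, 0)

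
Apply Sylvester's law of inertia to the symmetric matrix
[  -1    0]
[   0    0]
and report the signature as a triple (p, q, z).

step 0: pivot -1 → sign −
step 1: row/col 1 already zero → sign 0
signature = (0, 1, 1)

Answer: (0, 1, 1)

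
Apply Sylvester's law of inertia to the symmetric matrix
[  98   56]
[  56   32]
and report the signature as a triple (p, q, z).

Answer: (1, 0, 1)

Derivation:
step 0: pivot 98 → sign +
step 1: row/col 1 already zero → sign 0
signature = (1, 0, 1)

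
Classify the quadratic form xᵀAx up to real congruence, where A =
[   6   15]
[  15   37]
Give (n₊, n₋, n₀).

step 0: pivot 6 → sign +
step 1: pivot -1/2 → sign −
signature = (1, 1, 0)

Answer: (1, 1, 0)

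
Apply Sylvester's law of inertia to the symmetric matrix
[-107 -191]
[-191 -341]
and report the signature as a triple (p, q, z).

Answer: (0, 2, 0)

Derivation:
step 0: pivot -107 → sign −
step 1: pivot -6/107 → sign −
signature = (0, 2, 0)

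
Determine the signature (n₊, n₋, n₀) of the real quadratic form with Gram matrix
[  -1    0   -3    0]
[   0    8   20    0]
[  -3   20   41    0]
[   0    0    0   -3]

step 0: pivot -1 → sign −
step 1: pivot 8 → sign +
step 2: pivot -3 → sign −
step 3: row/col 3 already zero → sign 0
signature = (1, 2, 1)

Answer: (1, 2, 1)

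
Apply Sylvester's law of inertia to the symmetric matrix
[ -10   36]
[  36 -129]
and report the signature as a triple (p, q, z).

Answer: (1, 1, 0)

Derivation:
step 0: pivot -10 → sign −
step 1: pivot 3/5 → sign +
signature = (1, 1, 0)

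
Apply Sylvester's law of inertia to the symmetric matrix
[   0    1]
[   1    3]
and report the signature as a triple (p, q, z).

Answer: (1, 1, 0)

Derivation:
step 0: pivot 3 → sign +
step 1: pivot -1/3 → sign −
signature = (1, 1, 0)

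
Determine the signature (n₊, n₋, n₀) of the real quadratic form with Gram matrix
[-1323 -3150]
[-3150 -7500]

step 0: pivot -1323 → sign −
step 1: row/col 1 already zero → sign 0
signature = (0, 1, 1)

Answer: (0, 1, 1)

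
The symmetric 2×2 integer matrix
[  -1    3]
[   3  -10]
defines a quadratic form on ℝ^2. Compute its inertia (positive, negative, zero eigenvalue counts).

Answer: (0, 2, 0)

Derivation:
step 0: pivot -1 → sign −
step 1: pivot -1 → sign −
signature = (0, 2, 0)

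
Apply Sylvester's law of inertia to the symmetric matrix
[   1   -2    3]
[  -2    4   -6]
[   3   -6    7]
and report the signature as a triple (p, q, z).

step 0: pivot 1 → sign +
step 1: pivot -2 → sign −
step 2: row/col 2 already zero → sign 0
signature = (1, 1, 1)

Answer: (1, 1, 1)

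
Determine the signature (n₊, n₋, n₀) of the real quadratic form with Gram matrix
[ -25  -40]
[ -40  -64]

step 0: pivot -25 → sign −
step 1: row/col 1 already zero → sign 0
signature = (0, 1, 1)

Answer: (0, 1, 1)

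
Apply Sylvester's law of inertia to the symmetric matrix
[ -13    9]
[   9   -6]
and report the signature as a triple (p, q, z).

Answer: (1, 1, 0)

Derivation:
step 0: pivot -13 → sign −
step 1: pivot 3/13 → sign +
signature = (1, 1, 0)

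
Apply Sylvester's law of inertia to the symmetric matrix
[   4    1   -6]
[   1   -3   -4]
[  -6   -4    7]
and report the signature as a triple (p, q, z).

Answer: (1, 2, 0)

Derivation:
step 0: pivot 4 → sign +
step 1: pivot -13/4 → sign −
step 2: pivot -1/13 → sign −
signature = (1, 2, 0)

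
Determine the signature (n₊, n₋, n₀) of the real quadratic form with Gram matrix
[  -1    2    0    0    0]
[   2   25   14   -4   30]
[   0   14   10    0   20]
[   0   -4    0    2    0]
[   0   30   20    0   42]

step 0: pivot -1 → sign −
step 1: pivot 29 → sign +
step 2: pivot 94/29 → sign +
step 3: pivot 14/47 → sign +
step 4: pivot -6/7 → sign −
signature = (3, 2, 0)

Answer: (3, 2, 0)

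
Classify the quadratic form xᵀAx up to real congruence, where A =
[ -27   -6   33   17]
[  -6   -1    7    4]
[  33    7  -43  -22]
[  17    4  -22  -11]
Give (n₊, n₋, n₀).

Answer: (1, 3, 0)

Derivation:
step 0: pivot -27 → sign −
step 1: pivot 1/3 → sign +
step 2: pivot -3 → sign −
step 3: pivot -1/9 → sign −
signature = (1, 3, 0)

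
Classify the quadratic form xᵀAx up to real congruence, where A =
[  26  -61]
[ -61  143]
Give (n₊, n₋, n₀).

step 0: pivot 26 → sign +
step 1: pivot -3/26 → sign −
signature = (1, 1, 0)

Answer: (1, 1, 0)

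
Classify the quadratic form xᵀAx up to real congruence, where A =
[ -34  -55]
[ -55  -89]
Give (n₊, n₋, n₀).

Answer: (0, 2, 0)

Derivation:
step 0: pivot -34 → sign −
step 1: pivot -1/34 → sign −
signature = (0, 2, 0)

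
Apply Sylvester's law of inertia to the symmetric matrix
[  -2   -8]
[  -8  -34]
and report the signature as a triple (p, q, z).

step 0: pivot -2 → sign −
step 1: pivot -2 → sign −
signature = (0, 2, 0)

Answer: (0, 2, 0)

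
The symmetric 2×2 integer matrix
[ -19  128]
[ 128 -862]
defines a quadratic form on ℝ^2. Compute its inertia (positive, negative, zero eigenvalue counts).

Answer: (1, 1, 0)

Derivation:
step 0: pivot -19 → sign −
step 1: pivot 6/19 → sign +
signature = (1, 1, 0)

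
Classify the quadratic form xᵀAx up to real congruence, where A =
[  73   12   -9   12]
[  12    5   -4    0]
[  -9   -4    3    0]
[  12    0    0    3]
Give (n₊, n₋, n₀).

Answer: (2, 2, 0)

Derivation:
step 0: pivot 73 → sign +
step 1: pivot 221/73 → sign +
step 2: pivot -46/221 → sign −
step 3: pivot -3/23 → sign −
signature = (2, 2, 0)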